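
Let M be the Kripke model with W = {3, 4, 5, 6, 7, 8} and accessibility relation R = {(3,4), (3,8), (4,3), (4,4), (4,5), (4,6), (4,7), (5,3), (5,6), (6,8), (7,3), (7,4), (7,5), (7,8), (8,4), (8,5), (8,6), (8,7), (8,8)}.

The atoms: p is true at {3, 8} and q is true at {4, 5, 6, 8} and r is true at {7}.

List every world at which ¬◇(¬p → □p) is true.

3: ◇(¬p → □p) is T. ✗
4: ◇(¬p → □p) is T. ✗
5: ◇(¬p → □p) is T. ✗
6: ◇(¬p → □p) is T. ✗
7: ◇(¬p → □p) is T. ✗
8: ◇(¬p → □p) is T. ✗

∅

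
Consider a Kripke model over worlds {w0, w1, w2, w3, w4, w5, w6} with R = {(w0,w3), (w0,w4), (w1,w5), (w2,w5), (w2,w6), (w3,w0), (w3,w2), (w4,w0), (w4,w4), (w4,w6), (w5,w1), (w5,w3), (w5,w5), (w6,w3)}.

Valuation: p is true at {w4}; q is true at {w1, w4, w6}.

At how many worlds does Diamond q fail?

w0: successors {w3, w4}; q there: w3:F, w4:T. ✓
w1: successors {w5}; q there: w5:F. ✗
w2: successors {w5, w6}; q there: w5:F, w6:T. ✓
w3: successors {w0, w2}; q there: w0:F, w2:F. ✗
w4: successors {w0, w4, w6}; q there: w0:F, w4:T, w6:T. ✓
w5: successors {w1, w3, w5}; q there: w1:T, w3:F, w5:F. ✓
w6: successors {w3}; q there: w3:F. ✗
Satisfying worlds: {w0, w2, w4, w5}.
So Diamond q fails at the other 3 worlds.

3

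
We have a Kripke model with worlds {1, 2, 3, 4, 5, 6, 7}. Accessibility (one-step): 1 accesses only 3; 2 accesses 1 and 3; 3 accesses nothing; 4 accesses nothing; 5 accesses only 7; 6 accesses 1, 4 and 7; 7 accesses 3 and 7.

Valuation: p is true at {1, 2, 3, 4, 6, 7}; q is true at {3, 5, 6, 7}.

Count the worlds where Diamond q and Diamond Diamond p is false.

1: Diamond q is T, Diamond Diamond p is F. ✗
2: Diamond q is T, Diamond Diamond p is T. ✓
3: Diamond q is F, Diamond Diamond p is F. ✗
4: Diamond q is F, Diamond Diamond p is F. ✗
5: Diamond q is T, Diamond Diamond p is T. ✓
6: Diamond q is T, Diamond Diamond p is T. ✓
7: Diamond q is T, Diamond Diamond p is T. ✓
Satisfying worlds: {2, 5, 6, 7}.
So Diamond q and Diamond Diamond p fails at the other 3 worlds.

3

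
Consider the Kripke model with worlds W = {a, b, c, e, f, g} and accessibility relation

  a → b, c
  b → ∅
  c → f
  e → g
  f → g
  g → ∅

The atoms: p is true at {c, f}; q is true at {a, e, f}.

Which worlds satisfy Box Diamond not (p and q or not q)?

{b, g}

a: successors {b, c}; Diamond not (p and q or not q) there: b:F, c:F. ✗
b: no successors, so Box Diamond not (p and q or not q) holds vacuously. ✓
c: successors {f}; Diamond not (p and q or not q) there: f:F. ✗
e: successors {g}; Diamond not (p and q or not q) there: g:F. ✗
f: successors {g}; Diamond not (p and q or not q) there: g:F. ✗
g: no successors, so Box Diamond not (p and q or not q) holds vacuously. ✓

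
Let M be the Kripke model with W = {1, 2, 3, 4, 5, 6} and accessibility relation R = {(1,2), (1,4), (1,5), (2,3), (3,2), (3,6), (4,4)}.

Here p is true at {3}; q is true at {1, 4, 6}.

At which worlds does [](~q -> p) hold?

1: successors {2, 4, 5}; ~q -> p there: 2:F, 4:T, 5:F. ✗
2: successors {3}; ~q -> p there: 3:T. ✓
3: successors {2, 6}; ~q -> p there: 2:F, 6:T. ✗
4: successors {4}; ~q -> p there: 4:T. ✓
5: no successors, so [](~q -> p) holds vacuously. ✓
6: no successors, so [](~q -> p) holds vacuously. ✓

{2, 4, 5, 6}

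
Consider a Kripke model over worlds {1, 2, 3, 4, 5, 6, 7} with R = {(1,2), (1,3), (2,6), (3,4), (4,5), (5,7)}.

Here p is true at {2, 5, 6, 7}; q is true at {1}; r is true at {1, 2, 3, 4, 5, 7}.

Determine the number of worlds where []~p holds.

1: successors {2, 3}; ~p there: 2:F, 3:T. ✗
2: successors {6}; ~p there: 6:F. ✗
3: successors {4}; ~p there: 4:T. ✓
4: successors {5}; ~p there: 5:F. ✗
5: successors {7}; ~p there: 7:F. ✗
6: no successors, so []~p holds vacuously. ✓
7: no successors, so []~p holds vacuously. ✓
Satisfying worlds: {3, 6, 7}.

3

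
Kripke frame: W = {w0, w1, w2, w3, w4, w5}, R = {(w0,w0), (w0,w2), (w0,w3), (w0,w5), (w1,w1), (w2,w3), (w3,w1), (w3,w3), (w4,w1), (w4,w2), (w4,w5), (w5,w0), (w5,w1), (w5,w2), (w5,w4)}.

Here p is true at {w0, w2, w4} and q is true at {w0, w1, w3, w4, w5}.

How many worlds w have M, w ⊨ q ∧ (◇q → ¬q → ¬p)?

w0: q is T, ◇q → ¬q → ¬p is T. ✓
w1: q is T, ◇q → ¬q → ¬p is T. ✓
w2: q is F, ◇q → ¬q → ¬p is F. ✗
w3: q is T, ◇q → ¬q → ¬p is T. ✓
w4: q is T, ◇q → ¬q → ¬p is T. ✓
w5: q is T, ◇q → ¬q → ¬p is T. ✓
Satisfying worlds: {w0, w1, w3, w4, w5}.

5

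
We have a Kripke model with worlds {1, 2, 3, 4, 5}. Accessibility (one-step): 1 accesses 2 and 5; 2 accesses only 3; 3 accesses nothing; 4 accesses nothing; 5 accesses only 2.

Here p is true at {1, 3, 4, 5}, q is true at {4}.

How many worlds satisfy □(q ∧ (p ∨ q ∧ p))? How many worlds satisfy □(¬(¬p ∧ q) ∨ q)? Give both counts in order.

2 and 5

For □(q ∧ (p ∨ q ∧ p)):
1: successors {2, 5}; q ∧ (p ∨ q ∧ p) there: 2:F, 5:F. ✗
2: successors {3}; q ∧ (p ∨ q ∧ p) there: 3:F. ✗
3: no successors, so □(q ∧ (p ∨ q ∧ p)) holds vacuously. ✓
4: no successors, so □(q ∧ (p ∨ q ∧ p)) holds vacuously. ✓
5: successors {2}; q ∧ (p ∨ q ∧ p) there: 2:F. ✗
— 2 worlds.
For □(¬(¬p ∧ q) ∨ q):
1: successors {2, 5}; ¬(¬p ∧ q) ∨ q there: 2:T, 5:T. ✓
2: successors {3}; ¬(¬p ∧ q) ∨ q there: 3:T. ✓
3: no successors, so □(¬(¬p ∧ q) ∨ q) holds vacuously. ✓
4: no successors, so □(¬(¬p ∧ q) ∨ q) holds vacuously. ✓
5: successors {2}; ¬(¬p ∧ q) ∨ q there: 2:T. ✓
— 5 worlds.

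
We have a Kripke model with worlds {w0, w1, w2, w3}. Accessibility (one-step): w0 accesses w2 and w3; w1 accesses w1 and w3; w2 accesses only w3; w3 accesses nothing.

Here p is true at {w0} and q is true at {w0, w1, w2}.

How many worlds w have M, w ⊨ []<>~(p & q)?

w0: successors {w2, w3}; <>~(p & q) there: w2:T, w3:F. ✗
w1: successors {w1, w3}; <>~(p & q) there: w1:T, w3:F. ✗
w2: successors {w3}; <>~(p & q) there: w3:F. ✗
w3: no successors, so []<>~(p & q) holds vacuously. ✓
Satisfying worlds: {w3}.

1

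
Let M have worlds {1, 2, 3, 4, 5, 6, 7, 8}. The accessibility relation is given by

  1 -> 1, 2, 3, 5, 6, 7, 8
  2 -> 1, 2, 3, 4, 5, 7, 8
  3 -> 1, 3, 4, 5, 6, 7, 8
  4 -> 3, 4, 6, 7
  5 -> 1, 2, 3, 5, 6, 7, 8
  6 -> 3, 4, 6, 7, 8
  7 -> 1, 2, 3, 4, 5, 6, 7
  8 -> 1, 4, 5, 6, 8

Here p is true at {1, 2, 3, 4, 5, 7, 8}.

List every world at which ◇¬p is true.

1: successors {1, 2, 3, 5, 6, 7, 8}; ¬p there: 1:F, 2:F, 3:F, 5:F, 6:T, 7:F, 8:F. ✓
2: successors {1, 2, 3, 4, 5, 7, 8}; ¬p there: 1:F, 2:F, 3:F, 4:F, 5:F, 7:F, 8:F. ✗
3: successors {1, 3, 4, 5, 6, 7, 8}; ¬p there: 1:F, 3:F, 4:F, 5:F, 6:T, 7:F, 8:F. ✓
4: successors {3, 4, 6, 7}; ¬p there: 3:F, 4:F, 6:T, 7:F. ✓
5: successors {1, 2, 3, 5, 6, 7, 8}; ¬p there: 1:F, 2:F, 3:F, 5:F, 6:T, 7:F, 8:F. ✓
6: successors {3, 4, 6, 7, 8}; ¬p there: 3:F, 4:F, 6:T, 7:F, 8:F. ✓
7: successors {1, 2, 3, 4, 5, 6, 7}; ¬p there: 1:F, 2:F, 3:F, 4:F, 5:F, 6:T, 7:F. ✓
8: successors {1, 4, 5, 6, 8}; ¬p there: 1:F, 4:F, 5:F, 6:T, 8:F. ✓

{1, 3, 4, 5, 6, 7, 8}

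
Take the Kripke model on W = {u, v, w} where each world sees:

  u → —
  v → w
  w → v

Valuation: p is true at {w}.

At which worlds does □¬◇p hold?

{u, v}

u: no successors, so □¬◇p holds vacuously. ✓
v: successors {w}; ¬◇p there: w:T. ✓
w: successors {v}; ¬◇p there: v:F. ✗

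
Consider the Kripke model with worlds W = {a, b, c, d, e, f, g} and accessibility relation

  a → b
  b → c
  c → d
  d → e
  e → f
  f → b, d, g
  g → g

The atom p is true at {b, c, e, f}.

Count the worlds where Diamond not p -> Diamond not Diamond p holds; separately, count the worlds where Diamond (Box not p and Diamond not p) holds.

For Diamond not p -> Diamond not Diamond p:
a: Diamond not p is F, Diamond not Diamond p is F. ✓
b: Diamond not p is F, Diamond not Diamond p is T. ✓
c: Diamond not p is T, Diamond not Diamond p is F. ✗
d: Diamond not p is F, Diamond not Diamond p is F. ✓
e: Diamond not p is F, Diamond not Diamond p is F. ✓
f: Diamond not p is T, Diamond not Diamond p is T. ✓
g: Diamond not p is T, Diamond not Diamond p is T. ✓
— 6 worlds.
For Diamond (Box not p and Diamond not p):
a: successors {b}; Box not p and Diamond not p there: b:F. ✗
b: successors {c}; Box not p and Diamond not p there: c:T. ✓
c: successors {d}; Box not p and Diamond not p there: d:F. ✗
d: successors {e}; Box not p and Diamond not p there: e:F. ✗
e: successors {f}; Box not p and Diamond not p there: f:F. ✗
f: successors {b, d, g}; Box not p and Diamond not p there: b:F, d:F, g:T. ✓
g: successors {g}; Box not p and Diamond not p there: g:T. ✓
— 3 worlds.

6 and 3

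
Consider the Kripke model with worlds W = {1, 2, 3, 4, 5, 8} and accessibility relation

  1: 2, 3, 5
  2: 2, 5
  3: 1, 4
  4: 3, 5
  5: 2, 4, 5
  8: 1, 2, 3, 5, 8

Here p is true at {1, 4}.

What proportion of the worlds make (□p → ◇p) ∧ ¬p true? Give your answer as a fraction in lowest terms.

2/3

1: □p → ◇p is T, ¬p is F. ✗
2: □p → ◇p is T, ¬p is T. ✓
3: □p → ◇p is T, ¬p is T. ✓
4: □p → ◇p is T, ¬p is F. ✗
5: □p → ◇p is T, ¬p is T. ✓
8: □p → ◇p is T, ¬p is T. ✓
That's 4 of 6 worlds, so 4/6 = 2/3.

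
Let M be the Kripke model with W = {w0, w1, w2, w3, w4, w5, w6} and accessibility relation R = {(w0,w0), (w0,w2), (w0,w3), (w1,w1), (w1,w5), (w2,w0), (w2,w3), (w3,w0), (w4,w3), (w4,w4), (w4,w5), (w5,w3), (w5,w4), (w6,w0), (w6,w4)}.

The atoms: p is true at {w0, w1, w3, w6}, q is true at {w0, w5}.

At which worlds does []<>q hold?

w0: successors {w0, w2, w3}; <>q there: w0:T, w2:T, w3:T. ✓
w1: successors {w1, w5}; <>q there: w1:T, w5:F. ✗
w2: successors {w0, w3}; <>q there: w0:T, w3:T. ✓
w3: successors {w0}; <>q there: w0:T. ✓
w4: successors {w3, w4, w5}; <>q there: w3:T, w4:T, w5:F. ✗
w5: successors {w3, w4}; <>q there: w3:T, w4:T. ✓
w6: successors {w0, w4}; <>q there: w0:T, w4:T. ✓

{w0, w2, w3, w5, w6}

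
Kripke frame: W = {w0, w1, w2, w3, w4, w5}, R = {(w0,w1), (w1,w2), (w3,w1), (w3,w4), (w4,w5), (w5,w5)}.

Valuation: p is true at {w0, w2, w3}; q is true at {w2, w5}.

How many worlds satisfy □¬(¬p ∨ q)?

1

w0: successors {w1}; ¬(¬p ∨ q) there: w1:F. ✗
w1: successors {w2}; ¬(¬p ∨ q) there: w2:F. ✗
w2: no successors, so □¬(¬p ∨ q) holds vacuously. ✓
w3: successors {w1, w4}; ¬(¬p ∨ q) there: w1:F, w4:F. ✗
w4: successors {w5}; ¬(¬p ∨ q) there: w5:F. ✗
w5: successors {w5}; ¬(¬p ∨ q) there: w5:F. ✗
Satisfying worlds: {w2}.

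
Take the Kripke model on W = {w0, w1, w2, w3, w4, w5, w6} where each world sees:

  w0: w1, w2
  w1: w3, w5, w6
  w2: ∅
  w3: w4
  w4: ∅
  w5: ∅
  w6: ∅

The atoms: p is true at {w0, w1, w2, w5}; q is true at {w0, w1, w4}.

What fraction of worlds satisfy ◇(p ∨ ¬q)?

2/7

w0: successors {w1, w2}; p ∨ ¬q there: w1:T, w2:T. ✓
w1: successors {w3, w5, w6}; p ∨ ¬q there: w3:T, w5:T, w6:T. ✓
w2: no successors, so ◇(p ∨ ¬q) fails. ✗
w3: successors {w4}; p ∨ ¬q there: w4:F. ✗
w4: no successors, so ◇(p ∨ ¬q) fails. ✗
w5: no successors, so ◇(p ∨ ¬q) fails. ✗
w6: no successors, so ◇(p ∨ ¬q) fails. ✗
That's 2 of 7 worlds, so 2/7.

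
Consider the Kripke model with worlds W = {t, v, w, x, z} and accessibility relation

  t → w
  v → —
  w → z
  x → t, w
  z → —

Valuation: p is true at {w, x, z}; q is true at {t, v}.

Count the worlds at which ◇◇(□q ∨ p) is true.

t: successors {w}; ◇(□q ∨ p) there: w:T. ✓
v: no successors, so ◇◇(□q ∨ p) fails. ✗
w: successors {z}; ◇(□q ∨ p) there: z:F. ✗
x: successors {t, w}; ◇(□q ∨ p) there: t:T, w:T. ✓
z: no successors, so ◇◇(□q ∨ p) fails. ✗
Satisfying worlds: {t, x}.

2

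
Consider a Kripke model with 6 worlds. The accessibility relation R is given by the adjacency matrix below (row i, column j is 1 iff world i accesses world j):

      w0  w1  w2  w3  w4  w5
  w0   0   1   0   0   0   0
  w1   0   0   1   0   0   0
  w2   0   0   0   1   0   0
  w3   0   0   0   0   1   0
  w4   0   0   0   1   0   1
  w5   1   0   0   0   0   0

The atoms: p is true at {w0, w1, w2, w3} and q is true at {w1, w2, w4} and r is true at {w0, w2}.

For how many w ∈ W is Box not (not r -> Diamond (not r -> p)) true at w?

1

w0: successors {w1}; not (not r -> Diamond (not r -> p)) there: w1:F. ✗
w1: successors {w2}; not (not r -> Diamond (not r -> p)) there: w2:F. ✗
w2: successors {w3}; not (not r -> Diamond (not r -> p)) there: w3:T. ✓
w3: successors {w4}; not (not r -> Diamond (not r -> p)) there: w4:F. ✗
w4: successors {w3, w5}; not (not r -> Diamond (not r -> p)) there: w3:T, w5:F. ✗
w5: successors {w0}; not (not r -> Diamond (not r -> p)) there: w0:F. ✗
Satisfying worlds: {w2}.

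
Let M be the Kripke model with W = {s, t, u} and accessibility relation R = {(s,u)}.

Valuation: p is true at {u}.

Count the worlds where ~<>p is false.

s: <>p is T. ✗
t: <>p is F. ✓
u: <>p is F. ✓
Satisfying worlds: {t, u}.
So ~<>p fails at the other 1 world.

1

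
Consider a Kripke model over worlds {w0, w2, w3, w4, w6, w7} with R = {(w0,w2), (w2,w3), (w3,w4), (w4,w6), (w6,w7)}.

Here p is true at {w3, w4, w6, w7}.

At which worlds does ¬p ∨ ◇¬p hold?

{w0, w2}

w0: ¬p is T, ◇¬p is T. ✓
w2: ¬p is T, ◇¬p is F. ✓
w3: ¬p is F, ◇¬p is F. ✗
w4: ¬p is F, ◇¬p is F. ✗
w6: ¬p is F, ◇¬p is F. ✗
w7: ¬p is F, ◇¬p is F. ✗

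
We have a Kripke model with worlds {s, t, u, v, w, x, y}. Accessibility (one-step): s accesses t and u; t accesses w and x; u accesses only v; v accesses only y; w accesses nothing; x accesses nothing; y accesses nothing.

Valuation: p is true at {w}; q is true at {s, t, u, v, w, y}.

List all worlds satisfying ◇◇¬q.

s: successors {t, u}; ◇¬q there: t:T, u:F. ✓
t: successors {w, x}; ◇¬q there: w:F, x:F. ✗
u: successors {v}; ◇¬q there: v:F. ✗
v: successors {y}; ◇¬q there: y:F. ✗
w: no successors, so ◇◇¬q fails. ✗
x: no successors, so ◇◇¬q fails. ✗
y: no successors, so ◇◇¬q fails. ✗

{s}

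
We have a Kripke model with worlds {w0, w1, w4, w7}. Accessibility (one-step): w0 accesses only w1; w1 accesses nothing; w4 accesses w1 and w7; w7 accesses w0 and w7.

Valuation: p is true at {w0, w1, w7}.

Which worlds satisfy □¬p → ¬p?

{w0, w4, w7}

w0: □¬p is F, ¬p is F. ✓
w1: □¬p is T, ¬p is F. ✗
w4: □¬p is F, ¬p is T. ✓
w7: □¬p is F, ¬p is F. ✓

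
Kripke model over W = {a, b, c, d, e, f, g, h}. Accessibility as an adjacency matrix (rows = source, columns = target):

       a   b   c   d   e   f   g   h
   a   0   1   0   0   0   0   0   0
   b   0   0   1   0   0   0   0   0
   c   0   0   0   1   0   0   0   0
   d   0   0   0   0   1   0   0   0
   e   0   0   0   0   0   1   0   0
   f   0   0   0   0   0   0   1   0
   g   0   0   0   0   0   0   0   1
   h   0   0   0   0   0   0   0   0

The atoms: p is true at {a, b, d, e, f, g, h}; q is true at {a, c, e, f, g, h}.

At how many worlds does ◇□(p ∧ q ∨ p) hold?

a: successors {b}; □(p ∧ q ∨ p) there: b:F. ✗
b: successors {c}; □(p ∧ q ∨ p) there: c:T. ✓
c: successors {d}; □(p ∧ q ∨ p) there: d:T. ✓
d: successors {e}; □(p ∧ q ∨ p) there: e:T. ✓
e: successors {f}; □(p ∧ q ∨ p) there: f:T. ✓
f: successors {g}; □(p ∧ q ∨ p) there: g:T. ✓
g: successors {h}; □(p ∧ q ∨ p) there: h:T. ✓
h: no successors, so ◇□(p ∧ q ∨ p) fails. ✗
Satisfying worlds: {b, c, d, e, f, g}.

6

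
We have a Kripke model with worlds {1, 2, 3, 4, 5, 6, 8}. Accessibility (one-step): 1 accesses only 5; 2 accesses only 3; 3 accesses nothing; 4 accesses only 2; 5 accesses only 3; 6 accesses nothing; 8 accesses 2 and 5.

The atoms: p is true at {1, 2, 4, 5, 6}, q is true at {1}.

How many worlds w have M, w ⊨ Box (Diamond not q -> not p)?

4

1: successors {5}; Diamond not q -> not p there: 5:F. ✗
2: successors {3}; Diamond not q -> not p there: 3:T. ✓
3: no successors, so Box (Diamond not q -> not p) holds vacuously. ✓
4: successors {2}; Diamond not q -> not p there: 2:F. ✗
5: successors {3}; Diamond not q -> not p there: 3:T. ✓
6: no successors, so Box (Diamond not q -> not p) holds vacuously. ✓
8: successors {2, 5}; Diamond not q -> not p there: 2:F, 5:F. ✗
Satisfying worlds: {2, 3, 5, 6}.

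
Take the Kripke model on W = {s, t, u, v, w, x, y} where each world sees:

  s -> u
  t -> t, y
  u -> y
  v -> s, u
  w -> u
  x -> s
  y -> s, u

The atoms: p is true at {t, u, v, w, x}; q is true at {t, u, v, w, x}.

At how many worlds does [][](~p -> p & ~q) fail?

6

s: successors {u}; [](~p -> p & ~q) there: u:F. ✗
t: successors {t, y}; [](~p -> p & ~q) there: t:F, y:F. ✗
u: successors {y}; [](~p -> p & ~q) there: y:F. ✗
v: successors {s, u}; [](~p -> p & ~q) there: s:T, u:F. ✗
w: successors {u}; [](~p -> p & ~q) there: u:F. ✗
x: successors {s}; [](~p -> p & ~q) there: s:T. ✓
y: successors {s, u}; [](~p -> p & ~q) there: s:T, u:F. ✗
Satisfying worlds: {x}.
So [][](~p -> p & ~q) fails at the other 6 worlds.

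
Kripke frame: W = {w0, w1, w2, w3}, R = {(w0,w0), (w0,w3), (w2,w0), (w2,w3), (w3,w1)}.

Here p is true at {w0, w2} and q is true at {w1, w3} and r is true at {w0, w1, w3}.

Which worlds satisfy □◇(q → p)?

{w1}

w0: successors {w0, w3}; ◇(q → p) there: w0:T, w3:F. ✗
w1: no successors, so □◇(q → p) holds vacuously. ✓
w2: successors {w0, w3}; ◇(q → p) there: w0:T, w3:F. ✗
w3: successors {w1}; ◇(q → p) there: w1:F. ✗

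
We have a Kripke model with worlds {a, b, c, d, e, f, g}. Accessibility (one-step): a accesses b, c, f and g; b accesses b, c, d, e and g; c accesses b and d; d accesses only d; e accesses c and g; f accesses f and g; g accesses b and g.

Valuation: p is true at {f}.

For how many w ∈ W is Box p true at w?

0

a: successors {b, c, f, g}; p there: b:F, c:F, f:T, g:F. ✗
b: successors {b, c, d, e, g}; p there: b:F, c:F, d:F, e:F, g:F. ✗
c: successors {b, d}; p there: b:F, d:F. ✗
d: successors {d}; p there: d:F. ✗
e: successors {c, g}; p there: c:F, g:F. ✗
f: successors {f, g}; p there: f:T, g:F. ✗
g: successors {b, g}; p there: b:F, g:F. ✗
Satisfying worlds: ∅.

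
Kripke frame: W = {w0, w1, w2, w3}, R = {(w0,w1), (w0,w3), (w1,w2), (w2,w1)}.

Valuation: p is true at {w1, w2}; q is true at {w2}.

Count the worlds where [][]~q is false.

2

w0: successors {w1, w3}; []~q there: w1:F, w3:T. ✗
w1: successors {w2}; []~q there: w2:T. ✓
w2: successors {w1}; []~q there: w1:F. ✗
w3: no successors, so [][]~q holds vacuously. ✓
Satisfying worlds: {w1, w3}.
So [][]~q fails at the other 2 worlds.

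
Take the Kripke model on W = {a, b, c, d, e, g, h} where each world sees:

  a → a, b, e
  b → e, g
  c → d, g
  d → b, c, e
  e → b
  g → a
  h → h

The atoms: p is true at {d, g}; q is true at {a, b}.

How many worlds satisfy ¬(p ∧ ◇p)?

7

a: p ∧ ◇p is F. ✓
b: p ∧ ◇p is F. ✓
c: p ∧ ◇p is F. ✓
d: p ∧ ◇p is F. ✓
e: p ∧ ◇p is F. ✓
g: p ∧ ◇p is F. ✓
h: p ∧ ◇p is F. ✓
Satisfying worlds: {a, b, c, d, e, g, h}.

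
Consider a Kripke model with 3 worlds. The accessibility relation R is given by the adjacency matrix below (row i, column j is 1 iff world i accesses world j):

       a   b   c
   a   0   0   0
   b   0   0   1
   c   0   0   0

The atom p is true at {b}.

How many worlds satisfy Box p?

a: no successors, so Box p holds vacuously. ✓
b: successors {c}; p there: c:F. ✗
c: no successors, so Box p holds vacuously. ✓
Satisfying worlds: {a, c}.

2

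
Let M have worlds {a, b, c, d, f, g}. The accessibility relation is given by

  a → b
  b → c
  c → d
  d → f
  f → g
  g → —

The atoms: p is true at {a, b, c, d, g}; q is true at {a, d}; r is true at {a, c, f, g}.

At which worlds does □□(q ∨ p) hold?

a: successors {b}; □(q ∨ p) there: b:T. ✓
b: successors {c}; □(q ∨ p) there: c:T. ✓
c: successors {d}; □(q ∨ p) there: d:F. ✗
d: successors {f}; □(q ∨ p) there: f:T. ✓
f: successors {g}; □(q ∨ p) there: g:T. ✓
g: no successors, so □□(q ∨ p) holds vacuously. ✓

{a, b, d, f, g}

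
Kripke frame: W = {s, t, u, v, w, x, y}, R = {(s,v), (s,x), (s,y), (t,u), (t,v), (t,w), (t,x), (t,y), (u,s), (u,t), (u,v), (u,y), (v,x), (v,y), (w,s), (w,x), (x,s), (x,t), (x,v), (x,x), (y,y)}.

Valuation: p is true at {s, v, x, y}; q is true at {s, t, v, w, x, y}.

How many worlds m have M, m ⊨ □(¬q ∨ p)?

s: successors {v, x, y}; ¬q ∨ p there: v:T, x:T, y:T. ✓
t: successors {u, v, w, x, y}; ¬q ∨ p there: u:T, v:T, w:F, x:T, y:T. ✗
u: successors {s, t, v, y}; ¬q ∨ p there: s:T, t:F, v:T, y:T. ✗
v: successors {x, y}; ¬q ∨ p there: x:T, y:T. ✓
w: successors {s, x}; ¬q ∨ p there: s:T, x:T. ✓
x: successors {s, t, v, x}; ¬q ∨ p there: s:T, t:F, v:T, x:T. ✗
y: successors {y}; ¬q ∨ p there: y:T. ✓
Satisfying worlds: {s, v, w, y}.

4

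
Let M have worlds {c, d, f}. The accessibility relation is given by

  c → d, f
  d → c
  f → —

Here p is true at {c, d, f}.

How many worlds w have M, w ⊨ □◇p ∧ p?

c: □◇p is F, p is T. ✗
d: □◇p is T, p is T. ✓
f: □◇p is T, p is T. ✓
Satisfying worlds: {d, f}.

2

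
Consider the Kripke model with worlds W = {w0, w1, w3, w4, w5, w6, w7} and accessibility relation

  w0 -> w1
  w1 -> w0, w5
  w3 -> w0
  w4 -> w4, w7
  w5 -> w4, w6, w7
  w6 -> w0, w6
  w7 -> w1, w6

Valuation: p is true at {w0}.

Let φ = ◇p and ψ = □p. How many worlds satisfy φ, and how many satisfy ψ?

For ◇p:
w0: successors {w1}; p there: w1:F. ✗
w1: successors {w0, w5}; p there: w0:T, w5:F. ✓
w3: successors {w0}; p there: w0:T. ✓
w4: successors {w4, w7}; p there: w4:F, w7:F. ✗
w5: successors {w4, w6, w7}; p there: w4:F, w6:F, w7:F. ✗
w6: successors {w0, w6}; p there: w0:T, w6:F. ✓
w7: successors {w1, w6}; p there: w1:F, w6:F. ✗
— 3 worlds.
For □p:
w0: successors {w1}; p there: w1:F. ✗
w1: successors {w0, w5}; p there: w0:T, w5:F. ✗
w3: successors {w0}; p there: w0:T. ✓
w4: successors {w4, w7}; p there: w4:F, w7:F. ✗
w5: successors {w4, w6, w7}; p there: w4:F, w6:F, w7:F. ✗
w6: successors {w0, w6}; p there: w0:T, w6:F. ✗
w7: successors {w1, w6}; p there: w1:F, w6:F. ✗
— 1 world.

3 and 1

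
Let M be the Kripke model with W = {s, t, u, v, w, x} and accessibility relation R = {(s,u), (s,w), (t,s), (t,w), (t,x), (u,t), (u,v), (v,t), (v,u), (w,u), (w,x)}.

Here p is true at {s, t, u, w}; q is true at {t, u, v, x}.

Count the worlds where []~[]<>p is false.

5

s: successors {u, w}; ~[]<>p there: u:F, w:T. ✗
t: successors {s, w, x}; ~[]<>p there: s:F, w:T, x:F. ✗
u: successors {t, v}; ~[]<>p there: t:T, v:F. ✗
v: successors {t, u}; ~[]<>p there: t:T, u:F. ✗
w: successors {u, x}; ~[]<>p there: u:F, x:F. ✗
x: no successors, so []~[]<>p holds vacuously. ✓
Satisfying worlds: {x}.
So []~[]<>p fails at the other 5 worlds.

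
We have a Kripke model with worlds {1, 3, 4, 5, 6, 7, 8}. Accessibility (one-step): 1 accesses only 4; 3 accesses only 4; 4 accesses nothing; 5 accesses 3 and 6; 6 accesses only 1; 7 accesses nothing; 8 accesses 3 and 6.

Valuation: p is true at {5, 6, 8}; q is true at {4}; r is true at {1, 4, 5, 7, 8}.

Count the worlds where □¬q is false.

1: successors {4}; ¬q there: 4:F. ✗
3: successors {4}; ¬q there: 4:F. ✗
4: no successors, so □¬q holds vacuously. ✓
5: successors {3, 6}; ¬q there: 3:T, 6:T. ✓
6: successors {1}; ¬q there: 1:T. ✓
7: no successors, so □¬q holds vacuously. ✓
8: successors {3, 6}; ¬q there: 3:T, 6:T. ✓
Satisfying worlds: {4, 5, 6, 7, 8}.
So □¬q fails at the other 2 worlds.

2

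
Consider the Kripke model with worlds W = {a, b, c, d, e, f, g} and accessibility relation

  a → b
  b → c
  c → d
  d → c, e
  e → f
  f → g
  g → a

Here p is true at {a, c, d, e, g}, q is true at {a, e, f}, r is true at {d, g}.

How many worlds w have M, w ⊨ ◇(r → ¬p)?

a: successors {b}; r → ¬p there: b:T. ✓
b: successors {c}; r → ¬p there: c:T. ✓
c: successors {d}; r → ¬p there: d:F. ✗
d: successors {c, e}; r → ¬p there: c:T, e:T. ✓
e: successors {f}; r → ¬p there: f:T. ✓
f: successors {g}; r → ¬p there: g:F. ✗
g: successors {a}; r → ¬p there: a:T. ✓
Satisfying worlds: {a, b, d, e, g}.

5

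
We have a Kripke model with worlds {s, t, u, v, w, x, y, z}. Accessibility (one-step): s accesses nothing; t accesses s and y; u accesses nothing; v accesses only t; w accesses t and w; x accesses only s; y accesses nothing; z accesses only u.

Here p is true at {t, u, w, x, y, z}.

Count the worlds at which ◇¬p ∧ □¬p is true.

s: ◇¬p is F, □¬p is T. ✗
t: ◇¬p is T, □¬p is F. ✗
u: ◇¬p is F, □¬p is T. ✗
v: ◇¬p is F, □¬p is F. ✗
w: ◇¬p is F, □¬p is F. ✗
x: ◇¬p is T, □¬p is T. ✓
y: ◇¬p is F, □¬p is T. ✗
z: ◇¬p is F, □¬p is F. ✗
Satisfying worlds: {x}.

1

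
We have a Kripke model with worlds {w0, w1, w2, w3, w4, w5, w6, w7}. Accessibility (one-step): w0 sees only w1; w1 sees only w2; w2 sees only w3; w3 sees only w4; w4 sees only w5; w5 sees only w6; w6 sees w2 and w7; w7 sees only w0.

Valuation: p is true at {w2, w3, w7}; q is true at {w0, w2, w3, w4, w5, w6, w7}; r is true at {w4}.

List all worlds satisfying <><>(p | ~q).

w0: successors {w1}; <>(p | ~q) there: w1:T. ✓
w1: successors {w2}; <>(p | ~q) there: w2:T. ✓
w2: successors {w3}; <>(p | ~q) there: w3:F. ✗
w3: successors {w4}; <>(p | ~q) there: w4:F. ✗
w4: successors {w5}; <>(p | ~q) there: w5:F. ✗
w5: successors {w6}; <>(p | ~q) there: w6:T. ✓
w6: successors {w2, w7}; <>(p | ~q) there: w2:T, w7:F. ✓
w7: successors {w0}; <>(p | ~q) there: w0:T. ✓

{w0, w1, w5, w6, w7}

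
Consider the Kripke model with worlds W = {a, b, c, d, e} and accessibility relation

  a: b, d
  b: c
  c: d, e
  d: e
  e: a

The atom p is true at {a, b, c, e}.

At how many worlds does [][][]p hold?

a: successors {b, d}; [][]p there: b:F, d:T. ✗
b: successors {c}; [][]p there: c:T. ✓
c: successors {d, e}; [][]p there: d:T, e:F. ✗
d: successors {e}; [][]p there: e:F. ✗
e: successors {a}; [][]p there: a:T. ✓
Satisfying worlds: {b, e}.

2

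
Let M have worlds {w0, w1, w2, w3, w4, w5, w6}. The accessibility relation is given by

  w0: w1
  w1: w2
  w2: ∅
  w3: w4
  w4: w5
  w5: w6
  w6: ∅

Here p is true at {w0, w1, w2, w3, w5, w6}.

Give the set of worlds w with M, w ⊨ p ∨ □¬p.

w0: p is T, □¬p is F. ✓
w1: p is T, □¬p is F. ✓
w2: p is T, □¬p is T. ✓
w3: p is T, □¬p is T. ✓
w4: p is F, □¬p is F. ✗
w5: p is T, □¬p is F. ✓
w6: p is T, □¬p is T. ✓

{w0, w1, w2, w3, w5, w6}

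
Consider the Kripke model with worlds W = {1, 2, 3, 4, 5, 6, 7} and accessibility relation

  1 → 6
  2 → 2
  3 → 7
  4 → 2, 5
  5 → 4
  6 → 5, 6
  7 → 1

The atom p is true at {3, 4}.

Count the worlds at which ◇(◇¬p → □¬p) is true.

1: successors {6}; ◇¬p → □¬p there: 6:T. ✓
2: successors {2}; ◇¬p → □¬p there: 2:T. ✓
3: successors {7}; ◇¬p → □¬p there: 7:T. ✓
4: successors {2, 5}; ◇¬p → □¬p there: 2:T, 5:T. ✓
5: successors {4}; ◇¬p → □¬p there: 4:T. ✓
6: successors {5, 6}; ◇¬p → □¬p there: 5:T, 6:T. ✓
7: successors {1}; ◇¬p → □¬p there: 1:T. ✓
Satisfying worlds: {1, 2, 3, 4, 5, 6, 7}.

7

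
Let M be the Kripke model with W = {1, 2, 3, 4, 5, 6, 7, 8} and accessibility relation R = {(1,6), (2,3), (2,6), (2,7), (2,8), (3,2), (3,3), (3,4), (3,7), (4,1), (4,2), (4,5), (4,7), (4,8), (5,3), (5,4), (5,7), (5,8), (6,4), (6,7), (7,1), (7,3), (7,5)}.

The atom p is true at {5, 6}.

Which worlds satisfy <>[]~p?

1: successors {6}; []~p there: 6:T. ✓
2: successors {3, 6, 7, 8}; []~p there: 3:T, 6:T, 7:F, 8:T. ✓
3: successors {2, 3, 4, 7}; []~p there: 2:F, 3:T, 4:F, 7:F. ✓
4: successors {1, 2, 5, 7, 8}; []~p there: 1:F, 2:F, 5:T, 7:F, 8:T. ✓
5: successors {3, 4, 7, 8}; []~p there: 3:T, 4:F, 7:F, 8:T. ✓
6: successors {4, 7}; []~p there: 4:F, 7:F. ✗
7: successors {1, 3, 5}; []~p there: 1:F, 3:T, 5:T. ✓
8: no successors, so <>[]~p fails. ✗

{1, 2, 3, 4, 5, 7}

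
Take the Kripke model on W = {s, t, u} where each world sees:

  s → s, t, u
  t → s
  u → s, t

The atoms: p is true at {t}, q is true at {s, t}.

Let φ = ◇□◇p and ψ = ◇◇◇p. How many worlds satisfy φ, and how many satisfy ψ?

For ◇□◇p:
s: successors {s, t, u}; □◇p there: s:F, t:T, u:F. ✓
t: successors {s}; □◇p there: s:F. ✗
u: successors {s, t}; □◇p there: s:F, t:T. ✓
— 2 worlds.
For ◇◇◇p:
s: successors {s, t, u}; ◇◇p there: s:T, t:T, u:T. ✓
t: successors {s}; ◇◇p there: s:T. ✓
u: successors {s, t}; ◇◇p there: s:T, t:T. ✓
— 3 worlds.

2 and 3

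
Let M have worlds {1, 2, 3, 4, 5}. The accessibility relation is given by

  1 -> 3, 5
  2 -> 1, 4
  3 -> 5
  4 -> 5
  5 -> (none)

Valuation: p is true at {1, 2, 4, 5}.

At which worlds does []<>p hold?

1: successors {3, 5}; <>p there: 3:T, 5:F. ✗
2: successors {1, 4}; <>p there: 1:T, 4:T. ✓
3: successors {5}; <>p there: 5:F. ✗
4: successors {5}; <>p there: 5:F. ✗
5: no successors, so []<>p holds vacuously. ✓

{2, 5}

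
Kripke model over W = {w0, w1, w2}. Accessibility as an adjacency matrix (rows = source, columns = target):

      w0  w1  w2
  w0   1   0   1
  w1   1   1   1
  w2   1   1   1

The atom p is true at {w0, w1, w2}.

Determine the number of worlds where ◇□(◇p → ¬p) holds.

0

w0: successors {w0, w2}; □(◇p → ¬p) there: w0:F, w2:F. ✗
w1: successors {w0, w1, w2}; □(◇p → ¬p) there: w0:F, w1:F, w2:F. ✗
w2: successors {w0, w1, w2}; □(◇p → ¬p) there: w0:F, w1:F, w2:F. ✗
Satisfying worlds: ∅.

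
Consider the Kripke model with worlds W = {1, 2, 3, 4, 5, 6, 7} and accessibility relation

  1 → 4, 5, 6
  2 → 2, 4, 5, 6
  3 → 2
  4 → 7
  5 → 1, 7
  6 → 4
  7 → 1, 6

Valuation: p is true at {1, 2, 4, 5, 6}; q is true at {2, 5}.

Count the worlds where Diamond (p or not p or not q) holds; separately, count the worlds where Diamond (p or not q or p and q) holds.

7 and 7

For Diamond (p or not p or not q):
1: successors {4, 5, 6}; p or not p or not q there: 4:T, 5:T, 6:T. ✓
2: successors {2, 4, 5, 6}; p or not p or not q there: 2:T, 4:T, 5:T, 6:T. ✓
3: successors {2}; p or not p or not q there: 2:T. ✓
4: successors {7}; p or not p or not q there: 7:T. ✓
5: successors {1, 7}; p or not p or not q there: 1:T, 7:T. ✓
6: successors {4}; p or not p or not q there: 4:T. ✓
7: successors {1, 6}; p or not p or not q there: 1:T, 6:T. ✓
— 7 worlds.
For Diamond (p or not q or p and q):
1: successors {4, 5, 6}; p or not q or p and q there: 4:T, 5:T, 6:T. ✓
2: successors {2, 4, 5, 6}; p or not q or p and q there: 2:T, 4:T, 5:T, 6:T. ✓
3: successors {2}; p or not q or p and q there: 2:T. ✓
4: successors {7}; p or not q or p and q there: 7:T. ✓
5: successors {1, 7}; p or not q or p and q there: 1:T, 7:T. ✓
6: successors {4}; p or not q or p and q there: 4:T. ✓
7: successors {1, 6}; p or not q or p and q there: 1:T, 6:T. ✓
— 7 worlds.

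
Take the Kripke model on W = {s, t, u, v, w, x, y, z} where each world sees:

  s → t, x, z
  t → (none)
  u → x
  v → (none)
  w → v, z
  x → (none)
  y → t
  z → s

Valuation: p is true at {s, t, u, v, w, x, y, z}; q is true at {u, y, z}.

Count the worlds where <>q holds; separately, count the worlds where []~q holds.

2 and 6

For <>q:
s: successors {t, x, z}; q there: t:F, x:F, z:T. ✓
t: no successors, so <>q fails. ✗
u: successors {x}; q there: x:F. ✗
v: no successors, so <>q fails. ✗
w: successors {v, z}; q there: v:F, z:T. ✓
x: no successors, so <>q fails. ✗
y: successors {t}; q there: t:F. ✗
z: successors {s}; q there: s:F. ✗
— 2 worlds.
For []~q:
s: successors {t, x, z}; ~q there: t:T, x:T, z:F. ✗
t: no successors, so []~q holds vacuously. ✓
u: successors {x}; ~q there: x:T. ✓
v: no successors, so []~q holds vacuously. ✓
w: successors {v, z}; ~q there: v:T, z:F. ✗
x: no successors, so []~q holds vacuously. ✓
y: successors {t}; ~q there: t:T. ✓
z: successors {s}; ~q there: s:T. ✓
— 6 worlds.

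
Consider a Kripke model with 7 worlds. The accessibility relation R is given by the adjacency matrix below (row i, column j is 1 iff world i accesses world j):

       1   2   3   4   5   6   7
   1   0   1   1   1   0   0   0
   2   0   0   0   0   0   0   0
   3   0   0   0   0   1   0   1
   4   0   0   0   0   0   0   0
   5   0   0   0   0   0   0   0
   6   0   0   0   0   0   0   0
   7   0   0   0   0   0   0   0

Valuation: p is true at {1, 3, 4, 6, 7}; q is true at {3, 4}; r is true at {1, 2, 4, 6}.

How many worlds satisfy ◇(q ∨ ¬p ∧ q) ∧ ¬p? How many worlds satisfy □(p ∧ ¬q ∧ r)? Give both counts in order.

0 and 5

For ◇(q ∨ ¬p ∧ q) ∧ ¬p:
1: ◇(q ∨ ¬p ∧ q) is T, ¬p is F. ✗
2: ◇(q ∨ ¬p ∧ q) is F, ¬p is T. ✗
3: ◇(q ∨ ¬p ∧ q) is F, ¬p is F. ✗
4: ◇(q ∨ ¬p ∧ q) is F, ¬p is F. ✗
5: ◇(q ∨ ¬p ∧ q) is F, ¬p is T. ✗
6: ◇(q ∨ ¬p ∧ q) is F, ¬p is F. ✗
7: ◇(q ∨ ¬p ∧ q) is F, ¬p is F. ✗
— 0 worlds.
For □(p ∧ ¬q ∧ r):
1: successors {2, 3, 4}; p ∧ ¬q ∧ r there: 2:F, 3:F, 4:F. ✗
2: no successors, so □(p ∧ ¬q ∧ r) holds vacuously. ✓
3: successors {5, 7}; p ∧ ¬q ∧ r there: 5:F, 7:F. ✗
4: no successors, so □(p ∧ ¬q ∧ r) holds vacuously. ✓
5: no successors, so □(p ∧ ¬q ∧ r) holds vacuously. ✓
6: no successors, so □(p ∧ ¬q ∧ r) holds vacuously. ✓
7: no successors, so □(p ∧ ¬q ∧ r) holds vacuously. ✓
— 5 worlds.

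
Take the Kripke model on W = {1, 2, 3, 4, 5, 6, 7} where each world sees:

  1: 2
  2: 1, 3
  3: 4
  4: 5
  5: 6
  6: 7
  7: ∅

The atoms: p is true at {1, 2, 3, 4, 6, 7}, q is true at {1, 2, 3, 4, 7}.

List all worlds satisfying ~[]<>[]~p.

1: []<>[]~p is F. ✓
2: []<>[]~p is F. ✓
3: []<>[]~p is F. ✓
4: []<>[]~p is F. ✓
5: []<>[]~p is T. ✗
6: []<>[]~p is F. ✓
7: []<>[]~p is T. ✗

{1, 2, 3, 4, 6}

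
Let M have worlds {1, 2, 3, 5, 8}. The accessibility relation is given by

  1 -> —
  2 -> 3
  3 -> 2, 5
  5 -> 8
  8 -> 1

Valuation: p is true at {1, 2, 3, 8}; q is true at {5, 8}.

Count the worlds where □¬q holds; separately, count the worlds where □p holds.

3 and 4

For □¬q:
1: no successors, so □¬q holds vacuously. ✓
2: successors {3}; ¬q there: 3:T. ✓
3: successors {2, 5}; ¬q there: 2:T, 5:F. ✗
5: successors {8}; ¬q there: 8:F. ✗
8: successors {1}; ¬q there: 1:T. ✓
— 3 worlds.
For □p:
1: no successors, so □p holds vacuously. ✓
2: successors {3}; p there: 3:T. ✓
3: successors {2, 5}; p there: 2:T, 5:F. ✗
5: successors {8}; p there: 8:T. ✓
8: successors {1}; p there: 1:T. ✓
— 4 worlds.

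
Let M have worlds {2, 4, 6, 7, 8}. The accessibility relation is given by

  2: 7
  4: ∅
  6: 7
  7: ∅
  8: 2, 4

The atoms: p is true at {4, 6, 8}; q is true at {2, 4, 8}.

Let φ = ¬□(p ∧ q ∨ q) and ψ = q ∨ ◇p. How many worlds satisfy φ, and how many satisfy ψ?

For ¬□(p ∧ q ∨ q):
2: □(p ∧ q ∨ q) is F. ✓
4: □(p ∧ q ∨ q) is T. ✗
6: □(p ∧ q ∨ q) is F. ✓
7: □(p ∧ q ∨ q) is T. ✗
8: □(p ∧ q ∨ q) is T. ✗
— 2 worlds.
For q ∨ ◇p:
2: q is T, ◇p is F. ✓
4: q is T, ◇p is F. ✓
6: q is F, ◇p is F. ✗
7: q is F, ◇p is F. ✗
8: q is T, ◇p is T. ✓
— 3 worlds.

2 and 3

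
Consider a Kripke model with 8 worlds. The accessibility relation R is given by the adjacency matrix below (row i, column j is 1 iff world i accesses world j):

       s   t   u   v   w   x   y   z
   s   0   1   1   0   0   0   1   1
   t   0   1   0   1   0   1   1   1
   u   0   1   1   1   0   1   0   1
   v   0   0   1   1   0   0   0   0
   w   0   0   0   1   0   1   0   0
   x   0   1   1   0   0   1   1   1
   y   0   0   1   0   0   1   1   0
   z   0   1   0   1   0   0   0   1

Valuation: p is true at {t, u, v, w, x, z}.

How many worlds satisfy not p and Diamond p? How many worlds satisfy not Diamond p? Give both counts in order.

2 and 0

For not p and Diamond p:
s: not p is T, Diamond p is T. ✓
t: not p is F, Diamond p is T. ✗
u: not p is F, Diamond p is T. ✗
v: not p is F, Diamond p is T. ✗
w: not p is F, Diamond p is T. ✗
x: not p is F, Diamond p is T. ✗
y: not p is T, Diamond p is T. ✓
z: not p is F, Diamond p is T. ✗
— 2 worlds.
For not Diamond p:
s: Diamond p is T. ✗
t: Diamond p is T. ✗
u: Diamond p is T. ✗
v: Diamond p is T. ✗
w: Diamond p is T. ✗
x: Diamond p is T. ✗
y: Diamond p is T. ✗
z: Diamond p is T. ✗
— 0 worlds.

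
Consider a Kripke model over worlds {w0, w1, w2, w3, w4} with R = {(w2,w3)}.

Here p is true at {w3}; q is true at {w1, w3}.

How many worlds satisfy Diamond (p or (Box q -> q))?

1

w0: no successors, so Diamond (p or (Box q -> q)) fails. ✗
w1: no successors, so Diamond (p or (Box q -> q)) fails. ✗
w2: successors {w3}; p or (Box q -> q) there: w3:T. ✓
w3: no successors, so Diamond (p or (Box q -> q)) fails. ✗
w4: no successors, so Diamond (p or (Box q -> q)) fails. ✗
Satisfying worlds: {w2}.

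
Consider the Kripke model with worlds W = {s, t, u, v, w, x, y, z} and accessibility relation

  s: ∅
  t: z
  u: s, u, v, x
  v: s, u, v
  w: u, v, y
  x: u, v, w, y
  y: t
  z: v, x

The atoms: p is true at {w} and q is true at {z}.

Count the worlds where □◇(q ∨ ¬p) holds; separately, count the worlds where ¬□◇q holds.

6 and 6

For □◇(q ∨ ¬p):
s: no successors, so □◇(q ∨ ¬p) holds vacuously. ✓
t: successors {z}; ◇(q ∨ ¬p) there: z:T. ✓
u: successors {s, u, v, x}; ◇(q ∨ ¬p) there: s:F, u:T, v:T, x:T. ✗
v: successors {s, u, v}; ◇(q ∨ ¬p) there: s:F, u:T, v:T. ✗
w: successors {u, v, y}; ◇(q ∨ ¬p) there: u:T, v:T, y:T. ✓
x: successors {u, v, w, y}; ◇(q ∨ ¬p) there: u:T, v:T, w:T, y:T. ✓
y: successors {t}; ◇(q ∨ ¬p) there: t:T. ✓
z: successors {v, x}; ◇(q ∨ ¬p) there: v:T, x:T. ✓
— 6 worlds.
For ¬□◇q:
s: □◇q is T. ✗
t: □◇q is F. ✓
u: □◇q is F. ✓
v: □◇q is F. ✓
w: □◇q is F. ✓
x: □◇q is F. ✓
y: □◇q is T. ✗
z: □◇q is F. ✓
— 6 worlds.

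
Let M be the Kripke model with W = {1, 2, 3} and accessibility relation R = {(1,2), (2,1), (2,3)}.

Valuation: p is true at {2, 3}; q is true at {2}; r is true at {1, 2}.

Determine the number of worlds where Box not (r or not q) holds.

1

1: successors {2}; not (r or not q) there: 2:F. ✗
2: successors {1, 3}; not (r or not q) there: 1:F, 3:F. ✗
3: no successors, so Box not (r or not q) holds vacuously. ✓
Satisfying worlds: {3}.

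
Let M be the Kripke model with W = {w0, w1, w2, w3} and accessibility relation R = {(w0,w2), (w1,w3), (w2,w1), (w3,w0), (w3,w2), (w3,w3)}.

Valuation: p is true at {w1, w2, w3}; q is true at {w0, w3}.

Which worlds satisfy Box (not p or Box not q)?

{w0}

w0: successors {w2}; not p or Box not q there: w2:T. ✓
w1: successors {w3}; not p or Box not q there: w3:F. ✗
w2: successors {w1}; not p or Box not q there: w1:F. ✗
w3: successors {w0, w2, w3}; not p or Box not q there: w0:T, w2:T, w3:F. ✗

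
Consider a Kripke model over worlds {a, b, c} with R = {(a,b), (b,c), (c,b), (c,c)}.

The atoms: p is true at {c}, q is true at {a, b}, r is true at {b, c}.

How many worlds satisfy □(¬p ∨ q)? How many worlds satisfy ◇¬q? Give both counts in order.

For □(¬p ∨ q):
a: successors {b}; ¬p ∨ q there: b:T. ✓
b: successors {c}; ¬p ∨ q there: c:F. ✗
c: successors {b, c}; ¬p ∨ q there: b:T, c:F. ✗
— 1 world.
For ◇¬q:
a: successors {b}; ¬q there: b:F. ✗
b: successors {c}; ¬q there: c:T. ✓
c: successors {b, c}; ¬q there: b:F, c:T. ✓
— 2 worlds.

1 and 2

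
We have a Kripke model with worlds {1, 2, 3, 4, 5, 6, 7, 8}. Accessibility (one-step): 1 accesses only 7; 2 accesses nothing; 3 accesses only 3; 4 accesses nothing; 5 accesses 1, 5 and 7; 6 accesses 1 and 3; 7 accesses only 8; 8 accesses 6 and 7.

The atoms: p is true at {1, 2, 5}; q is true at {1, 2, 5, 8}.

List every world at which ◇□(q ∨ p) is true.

{1, 5, 8}

1: successors {7}; □(q ∨ p) there: 7:T. ✓
2: no successors, so ◇□(q ∨ p) fails. ✗
3: successors {3}; □(q ∨ p) there: 3:F. ✗
4: no successors, so ◇□(q ∨ p) fails. ✗
5: successors {1, 5, 7}; □(q ∨ p) there: 1:F, 5:F, 7:T. ✓
6: successors {1, 3}; □(q ∨ p) there: 1:F, 3:F. ✗
7: successors {8}; □(q ∨ p) there: 8:F. ✗
8: successors {6, 7}; □(q ∨ p) there: 6:F, 7:T. ✓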